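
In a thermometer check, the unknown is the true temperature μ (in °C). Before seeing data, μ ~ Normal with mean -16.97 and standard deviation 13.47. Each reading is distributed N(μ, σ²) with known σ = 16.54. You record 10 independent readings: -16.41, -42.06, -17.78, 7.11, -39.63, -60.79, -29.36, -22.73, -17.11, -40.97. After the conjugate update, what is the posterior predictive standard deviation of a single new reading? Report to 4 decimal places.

17.2437

For Normal data with known variance σ², a Normal(μ₀, σ₀²) prior on μ is conjugate. Posterior precision = 1/σ₀² + n/σ²; posterior mean is the precision-weighted average of μ₀ and x̄.
σ₀² = 13.47² = 181.4409, σ² = 16.54² = 273.5716; σ² + n·σ₀² = 273.5716 + 10·181.4409 = 2087.9806.
Posterior precision = 1/σ₀² + n/σ² = 1/181.4409 + 10/273.5716 = (σ² + n·σ₀²)/(σ₀²σ²) = 2087.9806/(181.4409·273.5716); posterior variance σₙ² = σ₀²σ²/(σ² + n·σ₀²) = 181.4409·273.5716/2087.9806 = 23.772767.
Predictive variance for one new observation = σₙ² + σ² = 181.4409·273.5716/2087.9806 + 273.5716 = σ²·(σ₀² + 2087.9806)/2087.9806 = 273.5716·2269.4215/2087.9806 = 297.344367; SD = √(273.5716·2269.4215/2087.9806) = 17.2437.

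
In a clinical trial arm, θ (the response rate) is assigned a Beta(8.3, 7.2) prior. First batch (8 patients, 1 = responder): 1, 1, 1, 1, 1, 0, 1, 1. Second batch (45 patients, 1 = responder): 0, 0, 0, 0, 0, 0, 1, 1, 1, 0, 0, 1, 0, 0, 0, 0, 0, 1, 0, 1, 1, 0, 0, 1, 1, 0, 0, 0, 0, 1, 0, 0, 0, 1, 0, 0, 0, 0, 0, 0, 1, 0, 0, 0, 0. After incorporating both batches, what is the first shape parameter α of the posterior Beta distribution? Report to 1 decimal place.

27.3

The Beta prior is conjugate to a Binomial/Bernoulli likelihood; the update adds successes to α and failures to β.
After batch 1: Beta(8.3+7, 7.2+1) = Beta(15.3, 8.2).
After batch 2: Beta(15.3+12, 8.2+33) = Beta(27.3, 41.2).
Posterior α = 27.3.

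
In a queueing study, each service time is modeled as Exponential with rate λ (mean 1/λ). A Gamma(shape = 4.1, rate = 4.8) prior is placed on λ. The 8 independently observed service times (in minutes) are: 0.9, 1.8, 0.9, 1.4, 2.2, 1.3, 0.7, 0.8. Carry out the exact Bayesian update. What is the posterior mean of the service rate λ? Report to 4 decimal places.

With a Gamma(shape α, rate β) prior on the exponential rate λ, the posterior after n observations with total T = Σxᵢ is Gamma(α+n, β+T).
Sum of observations T = 10.0 minutes; n = 8.
Posterior: Gamma(4.1+8, 4.8+10.0) = Gamma(12.1, 14.8).
Posterior mean of λ = α/β = 12.1/14.8 = 0.8176.

0.8176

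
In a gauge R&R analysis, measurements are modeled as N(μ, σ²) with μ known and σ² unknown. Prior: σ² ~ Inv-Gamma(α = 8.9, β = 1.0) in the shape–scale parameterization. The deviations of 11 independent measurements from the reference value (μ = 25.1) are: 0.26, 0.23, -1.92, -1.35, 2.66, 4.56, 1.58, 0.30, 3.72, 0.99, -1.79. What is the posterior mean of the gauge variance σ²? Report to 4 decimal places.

With known mean μ and an Inverse-Gamma(α, β) prior on σ², the Normal likelihood is conjugate: posterior is Inv-Gamma(α + n/2, β + Σ(xᵢ−μ)²/2).
Σ(xᵢ−μ)² = (0.26)² + (0.23)² + (-1.92)² + (-1.35)² + (2.66)² + (4.56)² + (1.58)² + (0.30)² + (3.72)² + (0.99)² + (-1.79)² = 54.1076.
Posterior: Inv-Gamma(8.9 + 11/2, 1.0 + 54.1076/2) = Inv-Gamma(14.40, 28.05380).
E[σ²|data] = β/(α−1) = 28.05380/13.40 = 2.0936.

2.0936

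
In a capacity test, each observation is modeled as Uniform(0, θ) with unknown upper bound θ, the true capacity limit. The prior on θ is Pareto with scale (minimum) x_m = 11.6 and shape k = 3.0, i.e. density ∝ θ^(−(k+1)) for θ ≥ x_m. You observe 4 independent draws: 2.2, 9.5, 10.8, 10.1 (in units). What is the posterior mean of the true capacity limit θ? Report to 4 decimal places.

A Pareto(scale x_m, shape k) prior on the upper bound θ of Uniform(0, θ) is conjugate: posterior is Pareto(max(x_m, max xᵢ), k + n).
Sample maximum = 10.8; prior scale x_m = 11.6 → posterior scale = max = 11.6.
Posterior shape = 3.0 + 4 = 7.0.
E[θ|data] = k·x_m/(k−1) = 7.0·11.6/6.0 = 13.5333.

13.5333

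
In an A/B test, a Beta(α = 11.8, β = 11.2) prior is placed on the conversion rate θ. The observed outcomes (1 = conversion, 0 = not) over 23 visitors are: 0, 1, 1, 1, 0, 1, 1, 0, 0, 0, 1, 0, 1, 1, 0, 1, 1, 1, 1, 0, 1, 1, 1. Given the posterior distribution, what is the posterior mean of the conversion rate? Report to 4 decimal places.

0.5826

The Beta prior is conjugate to a Binomial/Bernoulli likelihood; the update adds successes to α and failures to β.
Posterior: Beta(α+k, β+n−k) = Beta(11.8+15, 11.2+8) = Beta(26.8, 19.2).
Posterior mean = α/(α+β) = 26.8/46.0 = 0.5826.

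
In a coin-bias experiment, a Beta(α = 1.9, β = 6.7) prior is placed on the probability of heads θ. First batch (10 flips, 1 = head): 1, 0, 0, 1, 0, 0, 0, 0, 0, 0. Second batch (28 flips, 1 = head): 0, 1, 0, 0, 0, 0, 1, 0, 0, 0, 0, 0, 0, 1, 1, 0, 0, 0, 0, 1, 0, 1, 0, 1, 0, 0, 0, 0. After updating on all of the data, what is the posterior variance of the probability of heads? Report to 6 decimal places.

The Beta prior is conjugate to a Binomial/Bernoulli likelihood; the update adds successes to α and failures to β.
After batch 1: Beta(1.9+2, 6.7+8) = Beta(3.9, 14.7).
After batch 2: Beta(3.9+7, 14.7+21) = Beta(10.9, 35.7).
Var = αβ/((α+β)²(α+β+1)) = 10.9·35.7/(46.6²·47.6) = 0.003765.

0.003765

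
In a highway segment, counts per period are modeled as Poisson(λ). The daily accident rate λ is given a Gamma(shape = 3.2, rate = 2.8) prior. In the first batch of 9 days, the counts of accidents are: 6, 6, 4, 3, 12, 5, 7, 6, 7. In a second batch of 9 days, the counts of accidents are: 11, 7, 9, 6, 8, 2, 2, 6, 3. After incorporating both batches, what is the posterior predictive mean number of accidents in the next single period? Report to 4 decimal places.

5.4423

With a Gamma(shape α, rate β) prior, the Poisson likelihood is conjugate: the posterior is Gamma(α + ΣXᵢ, β + n).
Batch 1: sum of counts S = 56 over n = 9 days.
After batch 1: Gamma(α+S, β+n) = Gamma(3.2+56, 2.8+9) = Gamma(59.2, 11.8).
Batch 2: sum of counts S = 54 over n = 9 days.
After batch 2: Gamma(α+S, β+n) = Gamma(59.2+54, 11.8+9) = Gamma(113.2, 20.8).
The predictive distribution for one future period is NegBinom with mean α/β = 5.4423.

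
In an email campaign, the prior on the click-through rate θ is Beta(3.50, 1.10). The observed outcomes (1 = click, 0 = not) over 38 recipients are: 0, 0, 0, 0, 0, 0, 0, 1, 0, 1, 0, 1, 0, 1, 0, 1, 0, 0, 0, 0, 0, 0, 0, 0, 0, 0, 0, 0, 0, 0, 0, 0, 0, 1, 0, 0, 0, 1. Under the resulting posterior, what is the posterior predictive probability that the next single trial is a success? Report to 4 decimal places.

The Beta prior is conjugate to a Binomial/Bernoulli likelihood; the update adds successes to α and failures to β.
Posterior: Beta(α+k, β+n−k) = Beta(3.50+7, 1.10+31) = Beta(10.50, 32.10).
For a single future Bernoulli trial, P(success | data) = α/(α+β) = 0.2465.

0.2465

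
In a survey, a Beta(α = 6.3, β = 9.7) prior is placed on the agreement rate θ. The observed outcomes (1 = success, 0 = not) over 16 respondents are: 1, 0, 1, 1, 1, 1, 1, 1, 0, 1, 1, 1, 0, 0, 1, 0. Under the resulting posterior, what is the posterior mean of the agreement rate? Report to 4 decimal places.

0.5406

The Beta prior is conjugate to a Binomial/Bernoulli likelihood; the update adds successes to α and failures to β.
Posterior: Beta(α+k, β+n−k) = Beta(6.3+11, 9.7+5) = Beta(17.3, 14.7).
Posterior mean = α/(α+β) = 17.3/32.0 = 0.5406.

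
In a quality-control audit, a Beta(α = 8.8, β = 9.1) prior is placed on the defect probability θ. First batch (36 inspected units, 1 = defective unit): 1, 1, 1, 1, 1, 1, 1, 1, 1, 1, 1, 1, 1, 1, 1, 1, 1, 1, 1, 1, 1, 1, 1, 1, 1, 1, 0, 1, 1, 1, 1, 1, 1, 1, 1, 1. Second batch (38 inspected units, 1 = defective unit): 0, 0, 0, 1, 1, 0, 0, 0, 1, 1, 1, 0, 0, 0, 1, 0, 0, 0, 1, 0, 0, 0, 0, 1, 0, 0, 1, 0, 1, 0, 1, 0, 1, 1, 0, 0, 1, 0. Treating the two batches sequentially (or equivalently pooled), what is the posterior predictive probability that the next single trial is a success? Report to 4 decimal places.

0.6289

The Beta prior is conjugate to a Binomial/Bernoulli likelihood; the update adds successes to α and failures to β.
After batch 1: Beta(8.8+35, 9.1+1) = Beta(43.8, 10.1).
After batch 2: Beta(43.8+14, 10.1+24) = Beta(57.8, 34.1).
For a single future Bernoulli trial, P(success | data) = α/(α+β) = 0.6289.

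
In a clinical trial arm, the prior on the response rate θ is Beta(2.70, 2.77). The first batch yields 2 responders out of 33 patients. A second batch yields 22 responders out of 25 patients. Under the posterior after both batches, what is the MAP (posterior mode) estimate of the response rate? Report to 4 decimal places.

0.4181

The Beta prior is conjugate to a Binomial/Bernoulli likelihood; the update adds successes to α and failures to β.
After batch 1: Beta(2.70+2, 2.77+31) = Beta(4.70, 33.77).
After batch 2: Beta(4.70+22, 33.77+3) = Beta(26.70, 36.77).
Mode of Beta(a,b) for a,b>1 is (a−1)/(a+b−2) = 25.70/61.47 = 0.4181.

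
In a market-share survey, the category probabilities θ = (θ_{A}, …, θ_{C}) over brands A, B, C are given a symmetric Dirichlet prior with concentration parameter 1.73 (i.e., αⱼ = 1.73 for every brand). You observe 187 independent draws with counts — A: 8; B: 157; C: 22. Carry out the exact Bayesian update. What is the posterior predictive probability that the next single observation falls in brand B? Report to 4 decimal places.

0.8259

The Dirichlet prior is conjugate to the Multinomial likelihood: each posterior αⱼ = prior αⱼ + observed count nⱼ.
Posterior concentration: (9.73, 158.73, 23.73), total = 192.19.
P(next = B | data) = α_{B}/Σα = 0.8259.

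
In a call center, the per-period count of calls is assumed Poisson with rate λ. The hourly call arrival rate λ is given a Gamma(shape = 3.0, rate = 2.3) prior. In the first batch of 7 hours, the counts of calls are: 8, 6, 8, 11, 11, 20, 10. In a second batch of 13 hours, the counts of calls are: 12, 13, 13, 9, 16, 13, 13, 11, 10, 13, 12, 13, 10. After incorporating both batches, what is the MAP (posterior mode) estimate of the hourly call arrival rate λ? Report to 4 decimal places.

10.4933

With a Gamma(shape α, rate β) prior, the Poisson likelihood is conjugate: the posterior is Gamma(α + ΣXᵢ, β + n).
Batch 1: sum of counts S = 74 over n = 7 hours.
After batch 1: Gamma(α+S, β+n) = Gamma(3.0+74, 2.3+7) = Gamma(77.0, 9.3).
Batch 2: sum of counts S = 158 over n = 13 hours.
After batch 2: Gamma(α+S, β+n) = Gamma(77.0+158, 9.3+13) = Gamma(235.0, 22.3).
Mode of Gamma(α,β) for α≥1 is (α−1)/β = 234.0/22.3 = 10.4933.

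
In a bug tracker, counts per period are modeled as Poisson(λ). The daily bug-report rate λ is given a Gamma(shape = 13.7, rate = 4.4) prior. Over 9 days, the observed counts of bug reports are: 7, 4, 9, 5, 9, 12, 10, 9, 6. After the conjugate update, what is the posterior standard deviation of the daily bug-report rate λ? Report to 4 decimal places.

0.6868

With a Gamma(shape α, rate β) prior, the Poisson likelihood is conjugate: the posterior is Gamma(α + ΣXᵢ, β + n).
Sum of counts S = 71 over n = 9 days.
Posterior: Gamma(α+S, β+n) = Gamma(13.7+71, 4.4+9) = Gamma(84.7, 13.4).
SD = √α/β = √84.7/13.4 = 0.6868.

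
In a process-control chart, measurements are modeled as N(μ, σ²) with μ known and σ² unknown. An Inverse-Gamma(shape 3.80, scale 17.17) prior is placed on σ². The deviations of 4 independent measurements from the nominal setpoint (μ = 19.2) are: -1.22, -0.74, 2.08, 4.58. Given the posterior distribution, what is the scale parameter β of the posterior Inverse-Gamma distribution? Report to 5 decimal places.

With known mean μ and an Inverse-Gamma(α, β) prior on σ², the Normal likelihood is conjugate: posterior is Inv-Gamma(α + n/2, β + Σ(xᵢ−μ)²/2).
Σ(xᵢ−μ)² = (-1.22)² + (-0.74)² + (2.08)² + (4.58)² = 27.3388.
Posterior: Inv-Gamma(3.80 + 4/2, 17.17 + 27.3388/2) = Inv-Gamma(5.80, 30.83940).
Posterior β = 30.83940.

30.83940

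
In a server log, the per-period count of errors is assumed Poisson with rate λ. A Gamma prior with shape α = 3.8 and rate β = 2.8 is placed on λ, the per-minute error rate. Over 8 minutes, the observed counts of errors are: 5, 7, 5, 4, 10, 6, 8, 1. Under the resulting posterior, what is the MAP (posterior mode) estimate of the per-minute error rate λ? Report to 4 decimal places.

With a Gamma(shape α, rate β) prior, the Poisson likelihood is conjugate: the posterior is Gamma(α + ΣXᵢ, β + n).
Sum of counts S = 46 over n = 8 minutes.
Posterior: Gamma(α+S, β+n) = Gamma(3.8+46, 2.8+8) = Gamma(49.8, 10.8).
Mode of Gamma(α,β) for α≥1 is (α−1)/β = 48.8/10.8 = 4.5185.

4.5185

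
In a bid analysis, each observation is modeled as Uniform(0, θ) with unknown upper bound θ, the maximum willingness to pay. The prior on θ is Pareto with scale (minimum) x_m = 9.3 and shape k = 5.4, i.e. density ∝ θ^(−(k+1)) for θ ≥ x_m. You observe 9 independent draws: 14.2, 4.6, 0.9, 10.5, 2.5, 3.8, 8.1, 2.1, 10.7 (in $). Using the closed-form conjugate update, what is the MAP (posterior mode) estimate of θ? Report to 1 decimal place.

A Pareto(scale x_m, shape k) prior on the upper bound θ of Uniform(0, θ) is conjugate: posterior is Pareto(max(x_m, max xᵢ), k + n).
Sample maximum = 14.2; prior scale x_m = 9.3 → posterior scale = max = 14.2.
Posterior shape = 5.4 + 9 = 14.4.
The Pareto density is decreasing on [x_m, ∞), so the mode is x_m = 14.2.

14.2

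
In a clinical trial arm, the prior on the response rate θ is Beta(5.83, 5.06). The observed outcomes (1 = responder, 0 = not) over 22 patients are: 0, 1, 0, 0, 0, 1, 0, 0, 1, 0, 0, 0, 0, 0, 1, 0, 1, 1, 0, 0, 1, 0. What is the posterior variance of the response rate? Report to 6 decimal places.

The Beta prior is conjugate to a Binomial/Bernoulli likelihood; the update adds successes to α and failures to β.
Posterior: Beta(α+k, β+n−k) = Beta(5.83+7, 5.06+15) = Beta(12.83, 20.06).
Var = αβ/((α+β)²(α+β+1)) = 12.83·20.06/(32.89²·33.89) = 0.007020.

0.007020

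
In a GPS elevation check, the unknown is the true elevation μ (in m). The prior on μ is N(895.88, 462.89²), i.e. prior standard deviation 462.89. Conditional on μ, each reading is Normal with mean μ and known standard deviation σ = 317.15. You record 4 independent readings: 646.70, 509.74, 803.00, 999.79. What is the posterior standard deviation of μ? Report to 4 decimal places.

150.0163

For Normal data with known variance σ², a Normal(μ₀, σ₀²) prior on μ is conjugate. Posterior precision = 1/σ₀² + n/σ²; posterior mean is the precision-weighted average of μ₀ and x̄.
σ₀² = 462.89² = 214267.1521, σ² = 317.15² = 100584.1225; σ² + n·σ₀² = 100584.1225 + 4·214267.1521 = 957652.7309.
Posterior precision = 1/σ₀² + n/σ² = 1/214267.1521 + 4/100584.1225 = (σ² + n·σ₀²)/(σ₀²σ²) = 957652.7309/(214267.1521·100584.1225); posterior variance σₙ² = σ₀²σ²/(σ² + n·σ₀²) = 214267.1521·100584.1225/957652.7309 = 22504.894289.
Posterior SD = √σₙ² = √(214267.1521·100584.1225/957652.7309) = 150.0163.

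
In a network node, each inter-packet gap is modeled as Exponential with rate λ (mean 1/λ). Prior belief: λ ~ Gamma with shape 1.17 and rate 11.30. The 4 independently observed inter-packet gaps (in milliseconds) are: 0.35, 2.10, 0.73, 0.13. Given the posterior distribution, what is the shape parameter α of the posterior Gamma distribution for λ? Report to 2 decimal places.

With a Gamma(shape α, rate β) prior on the exponential rate λ, the posterior after n observations with total T = Σxᵢ is Gamma(α+n, β+T).
Sum of observations T = 3.31 milliseconds; n = 4.
Posterior: Gamma(1.17+4, 11.30+3.31) = Gamma(5.17, 14.61).
Posterior α = 5.17.

5.17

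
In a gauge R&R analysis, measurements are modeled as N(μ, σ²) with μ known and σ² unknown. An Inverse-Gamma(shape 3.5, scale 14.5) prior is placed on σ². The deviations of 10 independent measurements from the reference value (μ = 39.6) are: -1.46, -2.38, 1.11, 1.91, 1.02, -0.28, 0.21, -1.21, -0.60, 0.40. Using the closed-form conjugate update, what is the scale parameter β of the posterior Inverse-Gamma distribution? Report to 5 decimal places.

22.41160

With known mean μ and an Inverse-Gamma(α, β) prior on σ², the Normal likelihood is conjugate: posterior is Inv-Gamma(α + n/2, β + Σ(xᵢ−μ)²/2).
Σ(xᵢ−μ)² = (-1.46)² + (-2.38)² + (1.11)² + (1.91)² + (1.02)² + (-0.28)² + (0.21)² + (-1.21)² + (-0.60)² + (0.40)² = 15.8232.
Posterior: Inv-Gamma(3.5 + 10/2, 14.5 + 15.8232/2) = Inv-Gamma(8.50, 22.41160).
Posterior β = 22.41160.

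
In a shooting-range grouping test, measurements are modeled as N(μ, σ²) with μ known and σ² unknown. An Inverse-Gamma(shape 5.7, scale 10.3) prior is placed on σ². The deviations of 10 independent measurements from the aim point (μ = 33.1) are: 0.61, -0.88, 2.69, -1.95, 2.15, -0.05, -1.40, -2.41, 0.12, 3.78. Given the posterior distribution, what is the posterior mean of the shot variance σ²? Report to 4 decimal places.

3.0660

With known mean μ and an Inverse-Gamma(α, β) prior on σ², the Normal likelihood is conjugate: posterior is Inv-Gamma(α + n/2, β + Σ(xᵢ−μ)²/2).
Σ(xᵢ−μ)² = (0.61)² + (-0.88)² + (2.69)² + (-1.95)² + (2.15)² + (-0.05)² + (-1.40)² + (-2.41)² + (0.12)² + (3.78)² = 38.8810.
Posterior: Inv-Gamma(5.7 + 10/2, 10.3 + 38.8810/2) = Inv-Gamma(10.70, 29.74050).
E[σ²|data] = β/(α−1) = 29.74050/9.70 = 3.0660.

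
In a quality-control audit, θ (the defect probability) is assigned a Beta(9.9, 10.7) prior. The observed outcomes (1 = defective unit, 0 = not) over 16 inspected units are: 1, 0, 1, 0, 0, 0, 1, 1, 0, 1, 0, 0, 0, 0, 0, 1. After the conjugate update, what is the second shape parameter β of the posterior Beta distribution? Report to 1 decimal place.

20.7

The Beta prior is conjugate to a Binomial/Bernoulli likelihood; the update adds successes to α and failures to β.
Posterior: Beta(α+k, β+n−k) = Beta(9.9+6, 10.7+10) = Beta(15.9, 20.7).
Posterior β = 20.7.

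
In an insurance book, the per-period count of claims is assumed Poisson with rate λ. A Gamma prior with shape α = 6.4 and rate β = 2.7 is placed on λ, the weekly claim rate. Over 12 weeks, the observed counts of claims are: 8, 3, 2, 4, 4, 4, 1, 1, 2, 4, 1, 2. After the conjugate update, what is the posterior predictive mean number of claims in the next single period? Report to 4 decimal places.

With a Gamma(shape α, rate β) prior, the Poisson likelihood is conjugate: the posterior is Gamma(α + ΣXᵢ, β + n).
Sum of counts S = 36 over n = 12 weeks.
Posterior: Gamma(α+S, β+n) = Gamma(6.4+36, 2.7+12) = Gamma(42.4, 14.7).
The predictive distribution for one future period is NegBinom with mean α/β = 2.8844.

2.8844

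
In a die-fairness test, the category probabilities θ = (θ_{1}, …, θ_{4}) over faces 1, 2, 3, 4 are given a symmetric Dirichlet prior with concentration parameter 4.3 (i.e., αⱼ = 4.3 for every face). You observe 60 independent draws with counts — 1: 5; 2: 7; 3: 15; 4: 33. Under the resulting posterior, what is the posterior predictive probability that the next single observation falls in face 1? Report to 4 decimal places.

0.1205

The Dirichlet prior is conjugate to the Multinomial likelihood: each posterior αⱼ = prior αⱼ + observed count nⱼ.
Posterior concentration: (9.3, 11.3, 19.3, 37.3), total = 77.2.
P(next = 1 | data) = α_{1}/Σα = 0.1205.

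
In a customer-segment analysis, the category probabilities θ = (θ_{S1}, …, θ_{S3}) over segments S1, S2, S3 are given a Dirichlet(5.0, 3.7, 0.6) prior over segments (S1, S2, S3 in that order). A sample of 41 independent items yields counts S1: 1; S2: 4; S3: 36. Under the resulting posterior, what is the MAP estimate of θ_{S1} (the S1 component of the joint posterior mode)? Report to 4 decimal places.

0.1057

The Dirichlet prior is conjugate to the Multinomial likelihood: each posterior αⱼ = prior αⱼ + observed count nⱼ.
Posterior concentration: (6.0, 7.7, 36.6), total = 50.3.
Joint mode component: (α_{S1}−1)/(Σα−K) = 5.0/47.3 = 0.1057.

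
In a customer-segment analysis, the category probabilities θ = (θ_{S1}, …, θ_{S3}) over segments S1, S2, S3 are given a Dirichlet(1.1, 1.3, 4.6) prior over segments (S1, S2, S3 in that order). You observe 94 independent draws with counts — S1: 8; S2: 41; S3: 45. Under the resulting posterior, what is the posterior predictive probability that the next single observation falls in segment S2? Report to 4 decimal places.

0.4188

The Dirichlet prior is conjugate to the Multinomial likelihood: each posterior αⱼ = prior αⱼ + observed count nⱼ.
Posterior concentration: (9.1, 42.3, 49.6), total = 101.0.
P(next = S2 | data) = α_{S2}/Σα = 0.4188.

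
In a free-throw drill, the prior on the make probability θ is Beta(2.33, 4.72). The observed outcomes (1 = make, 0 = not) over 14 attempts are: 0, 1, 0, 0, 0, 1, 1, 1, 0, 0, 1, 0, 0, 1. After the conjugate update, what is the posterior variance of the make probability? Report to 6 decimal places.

The Beta prior is conjugate to a Binomial/Bernoulli likelihood; the update adds successes to α and failures to β.
Posterior: Beta(α+k, β+n−k) = Beta(2.33+6, 4.72+8) = Beta(8.33, 12.72).
Var = αβ/((α+β)²(α+β+1)) = 8.33·12.72/(21.05²·22.05) = 0.010845.

0.010845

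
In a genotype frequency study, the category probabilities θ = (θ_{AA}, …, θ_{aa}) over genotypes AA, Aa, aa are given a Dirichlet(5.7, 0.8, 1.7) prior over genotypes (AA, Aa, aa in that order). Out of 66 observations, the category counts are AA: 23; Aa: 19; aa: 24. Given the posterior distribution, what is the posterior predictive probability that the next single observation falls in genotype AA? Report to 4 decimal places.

The Dirichlet prior is conjugate to the Multinomial likelihood: each posterior αⱼ = prior αⱼ + observed count nⱼ.
Posterior concentration: (28.7, 19.8, 25.7), total = 74.2.
P(next = AA | data) = α_{AA}/Σα = 0.3868.

0.3868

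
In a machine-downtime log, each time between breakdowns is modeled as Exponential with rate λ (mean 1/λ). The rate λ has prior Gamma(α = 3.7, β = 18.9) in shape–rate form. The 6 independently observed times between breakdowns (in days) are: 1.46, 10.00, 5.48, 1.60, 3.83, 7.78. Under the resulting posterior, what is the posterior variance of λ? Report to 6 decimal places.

0.004032

With a Gamma(shape α, rate β) prior on the exponential rate λ, the posterior after n observations with total T = Σxᵢ is Gamma(α+n, β+T).
Sum of observations T = 30.15 days; n = 6.
Posterior: Gamma(3.7+6, 18.9+30.15) = Gamma(9.7, 49.05).
Var = α/β² = 0.004032.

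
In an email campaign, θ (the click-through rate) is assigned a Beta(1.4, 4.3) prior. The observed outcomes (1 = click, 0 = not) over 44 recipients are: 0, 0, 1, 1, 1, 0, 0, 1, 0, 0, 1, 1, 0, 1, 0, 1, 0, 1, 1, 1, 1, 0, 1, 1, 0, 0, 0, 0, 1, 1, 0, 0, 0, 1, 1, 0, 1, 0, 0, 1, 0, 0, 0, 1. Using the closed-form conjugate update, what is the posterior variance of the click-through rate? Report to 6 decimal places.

0.004883

The Beta prior is conjugate to a Binomial/Bernoulli likelihood; the update adds successes to α and failures to β.
Posterior: Beta(α+k, β+n−k) = Beta(1.4+21, 4.3+23) = Beta(22.4, 27.3).
Var = αβ/((α+β)²(α+β+1)) = 22.4·27.3/(49.7²·50.7) = 0.004883.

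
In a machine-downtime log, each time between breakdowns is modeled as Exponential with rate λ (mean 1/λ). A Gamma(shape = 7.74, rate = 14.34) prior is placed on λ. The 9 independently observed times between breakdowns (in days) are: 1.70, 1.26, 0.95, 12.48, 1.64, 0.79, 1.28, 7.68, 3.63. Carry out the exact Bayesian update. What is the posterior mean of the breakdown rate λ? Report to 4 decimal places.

0.3659

With a Gamma(shape α, rate β) prior on the exponential rate λ, the posterior after n observations with total T = Σxᵢ is Gamma(α+n, β+T).
Sum of observations T = 31.41 days; n = 9.
Posterior: Gamma(7.74+9, 14.34+31.41) = Gamma(16.74, 45.75).
Posterior mean of λ = α/β = 16.74/45.75 = 0.3659.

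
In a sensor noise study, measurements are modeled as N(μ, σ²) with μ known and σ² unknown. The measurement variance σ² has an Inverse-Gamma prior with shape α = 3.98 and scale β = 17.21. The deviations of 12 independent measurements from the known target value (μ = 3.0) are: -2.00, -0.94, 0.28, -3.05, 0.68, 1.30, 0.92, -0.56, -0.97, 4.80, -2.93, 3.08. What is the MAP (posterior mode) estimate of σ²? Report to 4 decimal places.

With known mean μ and an Inverse-Gamma(α, β) prior on σ², the Normal likelihood is conjugate: posterior is Inv-Gamma(α + n/2, β + Σ(xᵢ−μ)²/2).
Σ(xᵢ−μ)² = (-2.00)² + (-0.94)² + (0.28)² + (-3.05)² + (0.68)² + (1.30)² + (0.92)² + (-0.56)² + (-0.97)² + (4.80)² + (-2.93)² + (3.08)² = 59.6291.
Posterior: Inv-Gamma(3.98 + 12/2, 17.21 + 59.6291/2) = Inv-Gamma(9.98, 47.02455).
Mode = β/(α+1) = 47.02455/10.98 = 4.2827.

4.2827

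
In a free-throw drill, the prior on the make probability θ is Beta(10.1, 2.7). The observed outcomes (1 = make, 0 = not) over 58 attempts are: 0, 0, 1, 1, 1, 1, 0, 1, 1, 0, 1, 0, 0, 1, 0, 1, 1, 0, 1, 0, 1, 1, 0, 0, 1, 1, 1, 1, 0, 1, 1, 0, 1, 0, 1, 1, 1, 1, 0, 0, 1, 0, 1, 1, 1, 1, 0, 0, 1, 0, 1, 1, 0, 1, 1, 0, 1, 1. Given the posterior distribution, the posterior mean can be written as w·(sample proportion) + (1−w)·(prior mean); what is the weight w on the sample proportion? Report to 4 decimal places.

The Beta prior is conjugate to a Binomial/Bernoulli likelihood; the update adds successes to α and failures to β.
Posterior mean = (α₀+k)/(α₀+β₀+n) = [n/(α₀+β₀+n)]·(k/n) + [(α₀+β₀)/(α₀+β₀+n)]·α₀/(α₀+β₀), so only n and the prior enter the weight.
The weight on the data is w = n/(α₀+β₀+n) = 58/(10.1+2.7+58) = 58/70.8 = 0.8192.

0.8192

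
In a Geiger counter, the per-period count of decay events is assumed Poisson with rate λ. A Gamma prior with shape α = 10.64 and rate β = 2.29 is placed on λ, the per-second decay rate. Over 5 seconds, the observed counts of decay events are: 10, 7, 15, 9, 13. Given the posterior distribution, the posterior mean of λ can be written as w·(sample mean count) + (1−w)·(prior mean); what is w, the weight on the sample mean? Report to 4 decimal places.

With a Gamma(shape α, rate β) prior, the Poisson likelihood is conjugate: the posterior is Gamma(α + ΣXᵢ, β + n).
Posterior mean = (α₀+S)/(β₀+n) = [n/(β₀+n)]·(S/n) + [β₀/(β₀+n)]·(α₀/β₀), so only n and β₀ enter the weight.
Weight on data w = n/(β₀+n) = 5/(2.29+5) = 5/7.29 = 0.6859.

0.6859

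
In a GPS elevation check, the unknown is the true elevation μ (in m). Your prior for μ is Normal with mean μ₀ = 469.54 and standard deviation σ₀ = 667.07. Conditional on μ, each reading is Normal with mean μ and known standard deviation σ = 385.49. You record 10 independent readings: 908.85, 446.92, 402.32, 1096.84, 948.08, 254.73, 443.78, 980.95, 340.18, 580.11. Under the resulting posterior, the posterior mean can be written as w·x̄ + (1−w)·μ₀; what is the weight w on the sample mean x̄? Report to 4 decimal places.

0.9677

For Normal data with known variance σ², a Normal(μ₀, σ₀²) prior on μ is conjugate. Posterior precision = 1/σ₀² + n/σ²; posterior mean is the precision-weighted average of μ₀ and x̄.
σ₀² = 667.07² = 444982.3849, σ² = 385.49² = 148602.5401. Prior precision 1/σ₀² = 1/444982.3849; data precision n/σ² = 10/148602.5401.
w = (n/σ²)/(1/σ₀² + n/σ²) = n·σ₀²/(σ² + n·σ₀²) = 10·444982.3849/(148602.5401 + 10·444982.3849) = 4449823.849/4598426.3891 = 0.9677.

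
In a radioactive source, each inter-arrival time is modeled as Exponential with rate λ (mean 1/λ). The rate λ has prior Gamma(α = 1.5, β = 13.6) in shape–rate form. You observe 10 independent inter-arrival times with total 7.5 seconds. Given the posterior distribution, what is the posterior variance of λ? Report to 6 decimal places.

With a Gamma(shape α, rate β) prior on the exponential rate λ, the posterior after n observations with total T = Σxᵢ is Gamma(α+n, β+T).
Posterior: Gamma(1.5+10, 13.6+7.5) = Gamma(11.5, 21.1).
Var = α/β² = 0.025831.

0.025831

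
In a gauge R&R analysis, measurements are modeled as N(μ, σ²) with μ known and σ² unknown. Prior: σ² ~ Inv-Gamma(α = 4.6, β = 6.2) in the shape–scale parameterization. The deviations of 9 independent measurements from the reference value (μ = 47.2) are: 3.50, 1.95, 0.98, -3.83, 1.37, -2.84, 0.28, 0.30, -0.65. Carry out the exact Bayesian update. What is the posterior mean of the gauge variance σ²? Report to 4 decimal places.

3.3713

With known mean μ and an Inverse-Gamma(α, β) prior on σ², the Normal likelihood is conjugate: posterior is Inv-Gamma(α + n/2, β + Σ(xᵢ−μ)²/2).
Σ(xᵢ−μ)² = (3.50)² + (1.95)² + (0.98)² + (-3.83)² + (1.37)² + (-2.84)² + (0.28)² + (0.30)² + (-0.65)² = 42.2152.
Posterior: Inv-Gamma(4.6 + 9/2, 6.2 + 42.2152/2) = Inv-Gamma(9.10, 27.30760).
E[σ²|data] = β/(α−1) = 27.30760/8.10 = 3.3713.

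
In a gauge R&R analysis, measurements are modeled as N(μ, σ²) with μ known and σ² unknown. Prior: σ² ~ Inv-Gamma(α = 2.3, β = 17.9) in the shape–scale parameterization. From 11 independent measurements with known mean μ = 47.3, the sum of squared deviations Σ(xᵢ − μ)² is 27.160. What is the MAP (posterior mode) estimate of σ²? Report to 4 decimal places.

3.5773

With known mean μ and an Inverse-Gamma(α, β) prior on σ², the Normal likelihood is conjugate: posterior is Inv-Gamma(α + n/2, β + Σ(xᵢ−μ)²/2).
Posterior: Inv-Gamma(2.3 + 11/2, 17.9 + 27.160/2) = Inv-Gamma(7.80, 31.4800).
Mode = β/(α+1) = 31.4800/8.80 = 3.5773.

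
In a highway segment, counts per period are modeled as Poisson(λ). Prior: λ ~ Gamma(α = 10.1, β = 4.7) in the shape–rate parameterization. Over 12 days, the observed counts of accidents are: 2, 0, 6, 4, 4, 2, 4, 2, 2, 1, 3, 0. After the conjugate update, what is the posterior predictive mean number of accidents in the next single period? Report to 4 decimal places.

2.4012

With a Gamma(shape α, rate β) prior, the Poisson likelihood is conjugate: the posterior is Gamma(α + ΣXᵢ, β + n).
Sum of counts S = 30 over n = 12 days.
Posterior: Gamma(α+S, β+n) = Gamma(10.1+30, 4.7+12) = Gamma(40.1, 16.7).
The predictive distribution for one future period is NegBinom with mean α/β = 2.4012.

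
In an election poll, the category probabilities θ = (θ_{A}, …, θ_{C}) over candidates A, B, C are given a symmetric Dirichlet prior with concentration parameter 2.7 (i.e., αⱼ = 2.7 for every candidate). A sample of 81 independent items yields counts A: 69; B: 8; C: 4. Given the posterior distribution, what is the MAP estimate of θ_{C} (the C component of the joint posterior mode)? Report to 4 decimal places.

The Dirichlet prior is conjugate to the Multinomial likelihood: each posterior αⱼ = prior αⱼ + observed count nⱼ.
Posterior concentration: (71.7, 10.7, 6.7), total = 89.1.
Joint mode component: (α_{C}−1)/(Σα−K) = 5.7/86.1 = 0.0662.

0.0662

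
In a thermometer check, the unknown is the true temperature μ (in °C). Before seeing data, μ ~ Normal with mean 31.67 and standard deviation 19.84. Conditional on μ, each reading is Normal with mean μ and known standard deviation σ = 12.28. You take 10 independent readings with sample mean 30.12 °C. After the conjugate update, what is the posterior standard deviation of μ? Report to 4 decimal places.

3.8110

For Normal data with known variance σ², a Normal(μ₀, σ₀²) prior on μ is conjugate. Posterior precision = 1/σ₀² + n/σ²; posterior mean is the precision-weighted average of μ₀ and x̄.
σ₀² = 19.84² = 393.6256, σ² = 12.28² = 150.7984; σ² + n·σ₀² = 150.7984 + 10·393.6256 = 4087.0544.
Posterior precision = 1/σ₀² + n/σ² = 1/393.6256 + 10/150.7984 = (σ² + n·σ₀²)/(σ₀²σ²) = 4087.0544/(393.6256·150.7984); posterior variance σₙ² = σ₀²σ²/(σ² + n·σ₀²) = 393.6256·150.7984/4087.0544 = 14.523445.
Posterior SD = √σₙ² = √(393.6256·150.7984/4087.0544) = 3.8110.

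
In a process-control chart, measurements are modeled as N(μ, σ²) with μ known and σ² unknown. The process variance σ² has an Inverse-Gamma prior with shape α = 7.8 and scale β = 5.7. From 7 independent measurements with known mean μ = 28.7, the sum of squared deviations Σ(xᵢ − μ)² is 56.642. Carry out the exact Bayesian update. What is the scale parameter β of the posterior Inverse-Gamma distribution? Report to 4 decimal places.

With known mean μ and an Inverse-Gamma(α, β) prior on σ², the Normal likelihood is conjugate: posterior is Inv-Gamma(α + n/2, β + Σ(xᵢ−μ)²/2).
Posterior: Inv-Gamma(7.8 + 7/2, 5.7 + 56.642/2) = Inv-Gamma(11.30, 34.0210).
Posterior β = 34.0210.

34.0210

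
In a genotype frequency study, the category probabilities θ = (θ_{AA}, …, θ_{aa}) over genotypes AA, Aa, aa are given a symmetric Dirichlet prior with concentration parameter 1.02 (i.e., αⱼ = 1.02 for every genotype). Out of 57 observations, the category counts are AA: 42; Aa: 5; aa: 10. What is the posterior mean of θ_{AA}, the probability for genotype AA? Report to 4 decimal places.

The Dirichlet prior is conjugate to the Multinomial likelihood: each posterior αⱼ = prior αⱼ + observed count nⱼ.
Posterior concentration: (43.02, 6.02, 11.02), total = 60.06.
E[θ_{AA}|data] = α_{AA}/Σα = 43.02/60.06 = 0.7163.

0.7163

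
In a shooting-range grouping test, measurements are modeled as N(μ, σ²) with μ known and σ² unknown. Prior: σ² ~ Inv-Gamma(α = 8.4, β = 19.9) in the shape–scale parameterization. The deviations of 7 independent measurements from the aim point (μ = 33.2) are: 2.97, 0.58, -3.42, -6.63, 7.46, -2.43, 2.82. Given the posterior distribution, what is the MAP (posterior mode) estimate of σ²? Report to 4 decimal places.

6.7488

With known mean μ and an Inverse-Gamma(α, β) prior on σ², the Normal likelihood is conjugate: posterior is Inv-Gamma(α + n/2, β + Σ(xᵢ−μ)²/2).
Σ(xᵢ−μ)² = (2.97)² + (0.58)² + (-3.42)² + (-6.63)² + (7.46)² + (-2.43)² + (2.82)² = 134.3195.
Posterior: Inv-Gamma(8.4 + 7/2, 19.9 + 134.3195/2) = Inv-Gamma(11.90, 87.05975).
Mode = β/(α+1) = 87.05975/12.90 = 6.7488.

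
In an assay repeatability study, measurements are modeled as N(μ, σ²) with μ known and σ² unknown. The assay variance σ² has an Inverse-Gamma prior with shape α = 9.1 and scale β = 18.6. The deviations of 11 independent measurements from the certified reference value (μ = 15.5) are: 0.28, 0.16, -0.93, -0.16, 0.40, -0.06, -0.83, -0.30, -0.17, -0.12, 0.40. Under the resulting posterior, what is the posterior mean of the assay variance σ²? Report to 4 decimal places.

With known mean μ and an Inverse-Gamma(α, β) prior on σ², the Normal likelihood is conjugate: posterior is Inv-Gamma(α + n/2, β + Σ(xᵢ−μ)²/2).
Σ(xᵢ−μ)² = (0.28)² + (0.16)² + (-0.93)² + (-0.16)² + (0.40)² + (-0.06)² + (-0.83)² + (-0.30)² + (-0.17)² + (-0.12)² + (0.40)² = 2.1403.
Posterior: Inv-Gamma(9.1 + 11/2, 18.6 + 2.1403/2) = Inv-Gamma(14.60, 19.67015).
E[σ²|data] = β/(α−1) = 19.67015/13.60 = 1.4463.

1.4463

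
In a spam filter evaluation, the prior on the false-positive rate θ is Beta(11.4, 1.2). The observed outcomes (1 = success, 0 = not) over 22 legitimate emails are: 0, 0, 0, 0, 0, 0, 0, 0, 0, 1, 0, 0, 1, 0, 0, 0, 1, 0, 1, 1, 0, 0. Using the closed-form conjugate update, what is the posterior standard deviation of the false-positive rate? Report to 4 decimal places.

0.0837

The Beta prior is conjugate to a Binomial/Bernoulli likelihood; the update adds successes to α and failures to β.
Posterior: Beta(α+k, β+n−k) = Beta(11.4+5, 1.2+17) = Beta(16.4, 18.2).
Var = αβ/((α+β)²(α+β+1)) = 16.4·18.2/(34.6²·35.6) = 0.00700347; SD = √0.00700347 = 0.0837.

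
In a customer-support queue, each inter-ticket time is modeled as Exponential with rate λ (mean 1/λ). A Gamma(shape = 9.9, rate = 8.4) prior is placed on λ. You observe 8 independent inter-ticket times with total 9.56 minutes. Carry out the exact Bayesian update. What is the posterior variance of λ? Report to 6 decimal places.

0.055493

With a Gamma(shape α, rate β) prior on the exponential rate λ, the posterior after n observations with total T = Σxᵢ is Gamma(α+n, β+T).
Posterior: Gamma(9.9+8, 8.4+9.56) = Gamma(17.9, 17.96).
Var = α/β² = 0.055493.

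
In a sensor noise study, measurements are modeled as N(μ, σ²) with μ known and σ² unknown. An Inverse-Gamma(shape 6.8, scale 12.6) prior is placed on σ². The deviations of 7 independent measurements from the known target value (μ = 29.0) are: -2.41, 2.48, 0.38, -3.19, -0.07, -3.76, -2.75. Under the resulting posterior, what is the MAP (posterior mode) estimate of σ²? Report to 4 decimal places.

3.0612

With known mean μ and an Inverse-Gamma(α, β) prior on σ², the Normal likelihood is conjugate: posterior is Inv-Gamma(α + n/2, β + Σ(xᵢ−μ)²/2).
Σ(xᵢ−μ)² = (-2.41)² + (2.48)² + (0.38)² + (-3.19)² + (-0.07)² + (-3.76)² + (-2.75)² = 43.9840.
Posterior: Inv-Gamma(6.8 + 7/2, 12.6 + 43.9840/2) = Inv-Gamma(10.30, 34.59200).
Mode = β/(α+1) = 34.59200/11.30 = 3.0612.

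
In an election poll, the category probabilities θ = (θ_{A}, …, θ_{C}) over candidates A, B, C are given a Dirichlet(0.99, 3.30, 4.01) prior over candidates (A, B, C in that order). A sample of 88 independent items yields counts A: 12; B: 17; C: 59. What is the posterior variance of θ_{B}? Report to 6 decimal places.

The Dirichlet prior is conjugate to the Multinomial likelihood: each posterior αⱼ = prior αⱼ + observed count nⱼ.
Posterior concentration: (12.99, 20.30, 63.01), total = 96.30.
Var[θ_j] = α_j(Σα−α_j)/((Σα)²(Σα+1)) = 20.30·76.00/(96.30²·97.30) = 0.001710.

0.001710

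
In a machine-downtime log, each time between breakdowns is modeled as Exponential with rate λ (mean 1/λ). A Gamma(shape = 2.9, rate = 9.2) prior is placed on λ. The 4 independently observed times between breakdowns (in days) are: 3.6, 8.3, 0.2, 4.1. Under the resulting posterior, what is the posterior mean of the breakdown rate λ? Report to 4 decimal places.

0.2717

With a Gamma(shape α, rate β) prior on the exponential rate λ, the posterior after n observations with total T = Σxᵢ is Gamma(α+n, β+T).
Sum of observations T = 16.2 days; n = 4.
Posterior: Gamma(2.9+4, 9.2+16.2) = Gamma(6.9, 25.4).
Posterior mean of λ = α/β = 6.9/25.4 = 0.2717.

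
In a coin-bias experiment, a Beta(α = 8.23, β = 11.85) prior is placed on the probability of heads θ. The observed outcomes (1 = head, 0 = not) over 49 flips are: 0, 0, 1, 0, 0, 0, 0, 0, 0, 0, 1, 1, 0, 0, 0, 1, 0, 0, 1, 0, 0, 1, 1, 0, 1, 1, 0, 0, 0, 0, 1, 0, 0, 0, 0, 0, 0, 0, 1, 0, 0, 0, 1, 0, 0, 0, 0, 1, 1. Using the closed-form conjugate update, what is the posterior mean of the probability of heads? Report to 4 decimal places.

The Beta prior is conjugate to a Binomial/Bernoulli likelihood; the update adds successes to α and failures to β.
Posterior: Beta(α+k, β+n−k) = Beta(8.23+14, 11.85+35) = Beta(22.23, 46.85).
Posterior mean = α/(α+β) = 22.23/69.08 = 0.3218.

0.3218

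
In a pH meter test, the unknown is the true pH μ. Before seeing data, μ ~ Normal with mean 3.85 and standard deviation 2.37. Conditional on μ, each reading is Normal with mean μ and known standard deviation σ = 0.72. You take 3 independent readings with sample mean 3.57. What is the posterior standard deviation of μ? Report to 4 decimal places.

0.4094

For Normal data with known variance σ², a Normal(μ₀, σ₀²) prior on μ is conjugate. Posterior precision = 1/σ₀² + n/σ²; posterior mean is the precision-weighted average of μ₀ and x̄.
σ₀² = 2.37² = 5.6169, σ² = 0.72² = 0.5184; σ² + n·σ₀² = 0.5184 + 3·5.6169 = 17.3691.
Posterior precision = 1/σ₀² + n/σ² = 1/5.6169 + 3/0.5184 = (σ² + n·σ₀²)/(σ₀²σ²) = 17.3691/(5.6169·0.5184); posterior variance σₙ² = σ₀²σ²/(σ² + n·σ₀²) = 5.6169·0.5184/17.3691 = 0.167643.
Posterior SD = √σₙ² = √(5.6169·0.5184/17.3691) = 0.4094.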